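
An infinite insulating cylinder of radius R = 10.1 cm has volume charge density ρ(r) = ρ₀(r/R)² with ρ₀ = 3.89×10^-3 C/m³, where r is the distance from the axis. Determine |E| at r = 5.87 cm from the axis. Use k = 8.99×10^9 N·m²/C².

|E| = 2.18e6 N/C

Coaxial Gaussian cylinder, radius r = 5.87 cm, length L (r < R).
λ_enc = ∫₀^r ρ(r')·2πr' dr' = (2πρ₀/R²)·r^4/4 = 7.112×10^-6 C/m.
Applying ∮E·dA = Q_enc/ε₀ with the end caps contributing no flux:
E = 2k|λ_enc|/r = 2(8.99×10^9)(7.112×10^-6)/(0.0587) = 2.18e6 N/C.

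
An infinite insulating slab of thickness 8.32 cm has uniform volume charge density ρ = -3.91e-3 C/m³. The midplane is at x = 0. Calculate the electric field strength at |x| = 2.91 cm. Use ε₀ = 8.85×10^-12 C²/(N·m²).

E ≈ 1.29×10^7 N/C

By symmetry E is perpendicular to the slab. A Gaussian pillbox from −2.91 cm to +2.91 cm (face area A) lies entirely within the slab.
Q_enc = ρ·(2x)·A and flux = 2EA, so 2EA = 2ρxA/ε₀ ⇒ E = |ρ|x/ε₀.
E = (3.91e-3)(0.0291)/(8.85×10^-12) = 1.29×10^7 N/C.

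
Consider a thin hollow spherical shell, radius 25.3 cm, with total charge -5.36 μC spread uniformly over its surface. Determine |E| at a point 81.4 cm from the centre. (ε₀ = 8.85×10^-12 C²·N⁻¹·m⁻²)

Take a concentric spherical Gaussian surface of radius r = 81.4 cm (r > 25.3 cm).
The entire shell is enclosed: Q_enc = -5.36×10^-6 C.
Applying ∮E·dA = Q_enc/ε₀ with Φ = E(4πr²):
E = |Q_enc|/(4πε₀r²) = (5.36×10^-6)/(4π·8.85×10^-12·(0.814)²) = 7.27e4 N/C.

7.27×10^4 N/C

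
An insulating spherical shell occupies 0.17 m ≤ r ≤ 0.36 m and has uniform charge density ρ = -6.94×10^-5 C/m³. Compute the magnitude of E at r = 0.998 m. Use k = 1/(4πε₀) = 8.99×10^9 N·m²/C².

By spherical symmetry E is radial; choose a Gaussian sphere of radius r = 0.998 m (r > 0.36 m, enclosing the whole shell).
Q_enc = ρ·(4π/3)(b³ − a³) = (-6.94e-5)·(4π/3)·((0.36)³ − (0.17)³) = -1.213e-5 C.
By Gauss's law, ∮E·dA = E·4πr² = Q_enc/ε₀.
E = k|Q_enc|/r² = (8.99×10^9)(1.213×10^-5)/(0.998)² = 1.10e5 N/C.

|E| ≈ 1.10e5 V/m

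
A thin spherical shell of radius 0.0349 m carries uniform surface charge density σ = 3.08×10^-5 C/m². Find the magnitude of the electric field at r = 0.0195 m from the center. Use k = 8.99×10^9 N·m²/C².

E = 0

By spherical symmetry E is radial; choose a Gaussian sphere of radius r = 0.0195 m (inside the shell, r < 0.0349 m).
No charge lies within this surface, so Q_enc = 0 and Gauss's law gives E·4πr² = 0 ⇒ E = 0.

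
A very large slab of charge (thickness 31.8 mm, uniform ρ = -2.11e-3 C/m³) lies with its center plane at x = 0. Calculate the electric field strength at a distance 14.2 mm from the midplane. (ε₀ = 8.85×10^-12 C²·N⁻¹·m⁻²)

|E| ≈ 3.39×10^6 N/C

By symmetry E is perpendicular to the slab. A Gaussian pillbox from −14.2 mm to +14.2 mm (face area A) lies entirely within the slab.
Q_enc = ρ·(2x)·A and flux = 2EA, so 2EA = 2ρxA/ε₀ ⇒ E = |ρ|x/ε₀.
E = (2.11×10^-3)(0.0142)/(8.85×10^-12) = 3.39e6 N/C.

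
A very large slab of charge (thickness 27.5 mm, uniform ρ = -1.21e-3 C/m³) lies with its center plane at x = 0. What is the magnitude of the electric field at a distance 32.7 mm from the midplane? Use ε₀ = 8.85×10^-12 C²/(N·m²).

The point |x| = 32.7 mm lies outside the slab (half-thickness 0.01375 m). A symmetric pillbox spanning the full slab encloses Q_enc = ρ·d·A.
Flux = 2EA ⇒ E = |ρ|d/(2ε₀), independent of distance outside.
E = (1.21×10^-3)(0.0275)/(2·8.85×10^-12) = 1.88e6 N/C.

|E| ≈ 1.88×10^6 N/C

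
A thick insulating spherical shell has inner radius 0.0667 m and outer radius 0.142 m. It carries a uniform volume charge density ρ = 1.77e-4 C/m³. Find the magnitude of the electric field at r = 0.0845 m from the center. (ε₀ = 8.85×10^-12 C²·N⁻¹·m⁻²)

Symmetry ⇒ E = E(r) r̂. Gaussian sphere of radius r = 0.0845 m (within the shell material, 0.0667 m < r < 0.142 m).
Only the shell between 0.0667 m and r is enclosed: Q_enc = ρ·(4π/3)(r³ − a³) = (1.77×10^-4)·(4π/3)·((0.0845)³ − (0.0667)³) = 2.273×10^-7 C.
Gauss's law: E·4πr² = Q_enc/ε₀.
E = |Q_enc|/(4πε₀r²) = (2.273e-7)/(4π·8.85×10^-12·(0.0845)²) = 2.86×10^5 N/C.

|E| ≈ 2.86×10^5 V/m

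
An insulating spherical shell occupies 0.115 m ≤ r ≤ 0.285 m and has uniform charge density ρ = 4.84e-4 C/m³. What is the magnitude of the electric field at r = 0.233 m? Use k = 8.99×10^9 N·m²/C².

|E| = 3.74×10^6 N/C

By spherical symmetry E is radial; choose a Gaussian sphere of radius r = 0.233 m (within the shell material, 0.115 m < r < 0.285 m).
Only the shell between 0.115 m and r is enclosed: Q_enc = ρ·(4π/3)(r³ − a³) = (4.84×10^-4)·(4π/3)·((0.233)³ − (0.115)³) = 2.256×10^-5 C.
Gauss's law: E·4πr² = Q_enc/ε₀.
E = k|Q_enc|/r² = (8.99×10^9)(2.256e-5)/(0.233)² = 3.74×10^6 N/C.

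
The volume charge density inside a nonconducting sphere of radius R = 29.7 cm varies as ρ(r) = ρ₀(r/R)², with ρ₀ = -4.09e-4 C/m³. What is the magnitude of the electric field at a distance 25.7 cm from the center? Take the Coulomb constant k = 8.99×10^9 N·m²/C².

|E| = 1.78×10^6 N/C

Use a concentric Gaussian sphere at r = 25.7 cm (r < R).
Integrate the density: Q_enc = 4π ∫₀^r ρ₀(r'/R)^2 r'² dr' = 4πρ₀ r^5/(5·R²) = -1.307×10^-5 C.
Gauss's law: E·4πr² = Q_enc/ε₀.
E = k|Q_enc|/r² = (8.99×10^9)(1.307×10^-5)/(0.257)² = 1.78e6 N/C.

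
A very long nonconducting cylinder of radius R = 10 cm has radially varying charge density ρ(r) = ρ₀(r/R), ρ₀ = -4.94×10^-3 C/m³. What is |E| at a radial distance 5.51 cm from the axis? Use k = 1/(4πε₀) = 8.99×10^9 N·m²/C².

|E| = 5.65×10^6 N/C

Take a coaxial cylindrical Gaussian surface of radius r = 5.51 cm and length L (r < R).
λ_enc = ∫₀^r ρ(r')·2πr' dr' = (2πρ₀/R)·r^3/3 = -1.731×10^-5 C/m.
By Gauss's law (flux through the curved wall only), E·2πrL = λ_enc L/ε₀.
E = 2k|λ_enc|/r = 2(8.99×10^9)(1.731e-5)/(0.0551) = 5.65e6 N/C.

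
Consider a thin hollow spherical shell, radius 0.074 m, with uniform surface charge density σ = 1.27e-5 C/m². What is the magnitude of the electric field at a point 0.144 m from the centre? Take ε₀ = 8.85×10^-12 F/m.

E = 3.79×10^5 N/C

Use a concentric Gaussian sphere at r = 0.144 m (r > 0.074 m).
The entire shell is enclosed: Q_enc = σ·4πR² = (1.27e-5)·4π·(0.074)² = 8.739×10^-7 C.
By Gauss's law, ∮E·dA = E·4πr² = Q_enc/ε₀.
E = |Q_enc|/(4πε₀r²) = (8.739×10^-7)/(4π·8.85×10^-12·(0.144)²) = 3.79×10^5 N/C.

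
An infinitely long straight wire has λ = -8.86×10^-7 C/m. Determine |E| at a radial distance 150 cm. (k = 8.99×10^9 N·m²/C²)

By cylindrical symmetry E is radial; use a coaxial Gaussian cylinder of radius 150 cm and length L.
Q_enc = λL, so λ_enc = -8.86×10^-7 C/m.
By Gauss's law (flux through the curved wall only), E·2πrL = λ_enc L/ε₀.
E = 2k|λ_enc|/r = 2(8.99×10^9)(8.86e-7)/(1.5) = 1.06×10^4 N/C.

|E| ≈ 1.06×10^4 N/C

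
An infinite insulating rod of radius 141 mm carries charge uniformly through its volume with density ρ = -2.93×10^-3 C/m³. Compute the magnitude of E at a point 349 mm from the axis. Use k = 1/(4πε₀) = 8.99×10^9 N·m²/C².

|E| ≈ 9.43×10^6 N/C

Coaxial Gaussian cylinder, radius r = 349 mm, length L (r > 141 mm, full cross-section enclosed).
λ_enc = ρ·πR² = (-2.93×10^-3)π(0.141)² = -1.83×10^-4 C/m.
Gauss's law: E·2πrL = λ_enc L/ε₀.
E = 2k|λ_enc|/r = 2(8.99×10^9)(1.83×10^-4)/(0.349) = 9.43×10^6 N/C.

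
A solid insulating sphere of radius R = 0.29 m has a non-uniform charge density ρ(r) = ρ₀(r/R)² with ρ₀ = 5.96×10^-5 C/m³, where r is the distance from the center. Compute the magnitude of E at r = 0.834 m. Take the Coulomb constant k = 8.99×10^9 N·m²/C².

|E| = 4.72e4 N/C

By spherical symmetry E is radial; choose a Gaussian sphere of radius r = 0.834 m (r > R, all charge enclosed).
Q_enc = 4π ∫₀^R ρ₀(r'/R)^2 r'² dr' = 4πρ₀R³/5 = 3.653e-6 C.
Since E is radial and uniform over the Gaussian sphere, Φ = E·4πr² = Q_enc/ε₀.
E = k|Q_enc|/r² = (8.99×10^9)(3.653×10^-6)/(0.834)² = 4.72×10^4 N/C.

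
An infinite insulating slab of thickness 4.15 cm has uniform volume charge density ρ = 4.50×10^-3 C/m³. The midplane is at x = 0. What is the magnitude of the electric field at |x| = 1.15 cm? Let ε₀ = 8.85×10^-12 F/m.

E = 5.85×10^6 V/m

By symmetry E is perpendicular to the slab. A Gaussian pillbox from −1.15 cm to +1.15 cm (face area A) lies entirely within the slab.
Q_enc = ρ·(2x)·A and flux = 2EA, so 2EA = 2ρxA/ε₀ ⇒ E = |ρ|x/ε₀.
E = (4.50×10^-3)(0.0115)/(8.85×10^-12) = 5.85e6 N/C.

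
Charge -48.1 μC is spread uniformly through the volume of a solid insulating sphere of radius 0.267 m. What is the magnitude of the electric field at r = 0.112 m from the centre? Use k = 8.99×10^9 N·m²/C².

|E| = 2.54e6 N/C

By spherical symmetry E is radial; choose a Gaussian sphere of radius r = 0.112 m (r < R).
Only the charge within r is enclosed: Q_enc = Q·(r/R)³ = (-48.1 μC)·(0.112 m/0.267 m)³ = -3.55×10^-6 C.
Since E is radial and uniform over the Gaussian sphere, Φ = E·4πr² = Q_enc/ε₀.
E = k|Q_enc|/r² = (8.99×10^9)(3.55×10^-6)/(0.112)² = 2.54e6 N/C.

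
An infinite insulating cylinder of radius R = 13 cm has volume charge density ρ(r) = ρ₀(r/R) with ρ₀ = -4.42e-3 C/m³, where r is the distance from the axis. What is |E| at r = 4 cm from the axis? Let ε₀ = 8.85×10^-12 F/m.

Take a coaxial cylindrical Gaussian surface of radius r = 4 cm and length L (r < R).
Integrating ρ over the cross-section to radius r: λ_enc = (2πρ₀/R) ∫₀^r r'^2 dr' = 2πρ₀ r^3/(3·R) = -4.557×10^-6 C/m.
Applying ∮E·dA = Q_enc/ε₀ with the end caps contributing no flux:
E = |λ_enc|/(2πε₀r) = (4.557×10^-6)/(2π·8.85×10^-12·0.04) = 2.05e6 N/C.

|E| = 2.05×10^6 N/C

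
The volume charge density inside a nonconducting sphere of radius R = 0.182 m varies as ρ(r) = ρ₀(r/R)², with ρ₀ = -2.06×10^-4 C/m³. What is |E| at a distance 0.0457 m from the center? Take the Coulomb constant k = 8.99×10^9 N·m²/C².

|E| ≈ 1.34×10^4 N/C

By spherical symmetry E is radial; choose a Gaussian sphere of radius r = 0.0457 m (r < R).
Q_enc = ∫₀^r ρ(r')·4πr'² dr' = (4πρ₀/R²) ∫₀^r r'^4 dr' = 4πρ₀ r^5/(5·R²) = -3.116×10^-9 C.
Applying ∮E·dA = Q_enc/ε₀ with Φ = E(4πr²):
E = k|Q_enc|/r² = (8.99×10^9)(3.116e-9)/(0.0457)² = 1.34×10^4 N/C.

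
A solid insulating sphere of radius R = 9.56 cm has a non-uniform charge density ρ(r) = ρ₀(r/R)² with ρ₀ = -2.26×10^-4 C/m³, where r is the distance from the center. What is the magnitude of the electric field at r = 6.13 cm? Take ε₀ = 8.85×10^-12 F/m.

Take a concentric spherical Gaussian surface of radius r = 6.13 cm (r < R).
Q_enc = ∫₀^r ρ(r')·4πr'² dr' = (4πρ₀/R²) ∫₀^r r'^4 dr' = 4πρ₀ r^5/(5·R²) = -5.379e-8 C.
By Gauss's law, ∮E·dA = E·4πr² = Q_enc/ε₀.
E = |Q_enc|/(4πε₀r²) = (5.379×10^-8)/(4π·8.85×10^-12·(0.0613)²) = 1.29×10^5 N/C.

E ≈ 1.29e5 N/C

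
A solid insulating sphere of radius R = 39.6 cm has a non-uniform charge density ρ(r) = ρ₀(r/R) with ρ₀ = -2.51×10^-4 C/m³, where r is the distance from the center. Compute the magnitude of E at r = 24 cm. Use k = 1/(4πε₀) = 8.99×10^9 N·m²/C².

E ≈ 1.03×10^6 V/m

Symmetry ⇒ E = E(r) r̂. Gaussian sphere of radius r = 24 cm (r < R).
Integrate the density: Q_enc = 4π ∫₀^r ρ₀(r'/R)^1 r'² dr' = 4πρ₀ r^4/(4·R) = -6.607e-6 C.
By Gauss's law, ∮E·dA = E·4πr² = Q_enc/ε₀.
E = k|Q_enc|/r² = (8.99×10^9)(6.607e-6)/(0.24)² = 1.03e6 N/C.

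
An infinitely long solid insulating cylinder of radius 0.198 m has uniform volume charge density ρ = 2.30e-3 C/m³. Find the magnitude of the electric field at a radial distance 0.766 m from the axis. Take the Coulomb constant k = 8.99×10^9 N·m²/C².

|E| = 6.65×10^6 N/C

Take a coaxial cylindrical Gaussian surface of radius r = 0.766 m and length L (r > 0.198 m, full cross-section enclosed).
λ_enc = ρ·πR² = (2.30×10^-3)π(0.198)² = 2.833e-4 C/m.
By Gauss's law (flux through the curved wall only), E·2πrL = λ_enc L/ε₀.
E = 2k|λ_enc|/r = 2(8.99×10^9)(2.833×10^-4)/(0.766) = 6.65×10^6 N/C.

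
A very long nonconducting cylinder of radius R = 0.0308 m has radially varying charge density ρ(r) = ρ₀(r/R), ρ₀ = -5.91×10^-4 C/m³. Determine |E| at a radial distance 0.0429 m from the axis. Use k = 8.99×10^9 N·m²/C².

Choose a coaxial cylinder of radius r = 0.0429 m (arbitrary length L) as the Gaussian surface (r > R, full charge per length enclosed).
λ_enc = 2π ∫₀^R ρ₀(r'/R)^1 r' dr' = 2πρ₀R²/3 = -1.174×10^-6 C/m.
Applying ∮E·dA = Q_enc/ε₀ with the end caps contributing no flux:
E = 2k|λ_enc|/r = 2(8.99×10^9)(1.174×10^-6)/(0.0429) = 4.92×10^5 N/C.

|E| = 4.92×10^5 V/m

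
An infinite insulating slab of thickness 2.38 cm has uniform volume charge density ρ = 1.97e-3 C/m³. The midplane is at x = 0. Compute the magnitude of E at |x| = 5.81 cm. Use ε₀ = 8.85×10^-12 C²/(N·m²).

The point |x| = 5.81 cm lies outside the slab (half-thickness 0.0119 m). A symmetric pillbox spanning the full slab encloses Q_enc = ρ·d·A.
Flux = 2EA ⇒ E = |ρ|d/(2ε₀), independent of distance outside.
E = (1.97×10^-3)(0.0238)/(2·8.85×10^-12) = 2.65×10^6 N/C.

E ≈ 2.65e6 N/C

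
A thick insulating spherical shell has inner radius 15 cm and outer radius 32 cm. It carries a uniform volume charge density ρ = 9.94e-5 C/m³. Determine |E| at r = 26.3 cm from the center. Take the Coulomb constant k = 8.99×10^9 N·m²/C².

8.02e5 N/C

Use a concentric Gaussian sphere at r = 26.3 cm (within the shell material, 15 cm < r < 32 cm).
Only the shell between 15 cm and r is enclosed: Q_enc = ρ·(4π/3)(r³ − a³) = (9.94×10^-5)·(4π/3)·((0.263)³ − (0.15)³) = 6.169×10^-6 C.
Since E is radial and uniform over the Gaussian sphere, Φ = E·4πr² = Q_enc/ε₀.
E = k|Q_enc|/r² = (8.99×10^9)(6.169e-6)/(0.263)² = 8.02×10^5 N/C.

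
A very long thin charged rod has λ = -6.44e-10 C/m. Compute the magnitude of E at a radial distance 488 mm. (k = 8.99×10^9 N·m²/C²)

Coaxial Gaussian cylinder, radius r = 488 mm, length L.
Q_enc = λL, so λ_enc = -6.44×10^-10 C/m.
Applying ∮E·dA = Q_enc/ε₀ with the end caps contributing no flux:
E = 2k|λ_enc|/r = 2(8.99×10^9)(6.44×10^-10)/(0.488) = 23.7 N/C.

|E| = 23.7 N/C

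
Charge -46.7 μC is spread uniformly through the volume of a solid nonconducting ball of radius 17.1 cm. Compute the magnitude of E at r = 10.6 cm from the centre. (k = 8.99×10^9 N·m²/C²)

E = 8.90e6 V/m

By spherical symmetry E is radial; choose a Gaussian sphere of radius r = 10.6 cm (r < R).
Only the charge within r is enclosed: Q_enc = Q·(r/R)³ = (-46.7 μC)·(10.6 cm/17.1 cm)³ = -1.112×10^-5 C.
Gauss's law: E·4πr² = Q_enc/ε₀.
E = k|Q_enc|/r² = (8.99×10^9)(1.112×10^-5)/(0.106)² = 8.90×10^6 N/C.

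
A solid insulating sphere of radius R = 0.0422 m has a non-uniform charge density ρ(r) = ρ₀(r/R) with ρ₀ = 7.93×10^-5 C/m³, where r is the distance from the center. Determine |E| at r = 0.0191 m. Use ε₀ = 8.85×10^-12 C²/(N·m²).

E = 1.94×10^4 V/m

Symmetry ⇒ E = E(r) r̂. Gaussian sphere of radius r = 0.0191 m (r < R).
Integrate the density: Q_enc = 4π ∫₀^r ρ₀(r'/R)^1 r'² dr' = 4πρ₀ r^4/(4·R) = 7.857×10^-10 C.
Applying ∮E·dA = Q_enc/ε₀ with Φ = E(4πr²):
E = |Q_enc|/(4πε₀r²) = (7.857×10^-10)/(4π·8.85×10^-12·(0.0191)²) = 1.94×10^4 N/C.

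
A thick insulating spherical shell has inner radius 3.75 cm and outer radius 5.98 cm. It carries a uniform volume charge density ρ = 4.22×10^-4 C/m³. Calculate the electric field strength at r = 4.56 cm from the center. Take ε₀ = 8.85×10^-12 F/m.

E ≈ 3.22e5 N/C

Take a concentric spherical Gaussian surface of radius r = 4.56 cm (within the shell material, 3.75 cm < r < 5.98 cm).
Enclosed charge is the volume from a to r: Q_enc = (4π/3)ρ(r³ − a³) = 7.439×10^-8 C.
Since E is radial and uniform over the Gaussian sphere, Φ = E·4πr² = Q_enc/ε₀.
E = |Q_enc|/(4πε₀r²) = (7.439e-8)/(4π·8.85×10^-12·(0.0456)²) = 3.22×10^5 N/C.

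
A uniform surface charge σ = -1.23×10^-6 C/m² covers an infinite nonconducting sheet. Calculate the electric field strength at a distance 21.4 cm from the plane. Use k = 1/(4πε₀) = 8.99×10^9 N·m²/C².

|E| ≈ 6.95×10^4 N/C

By planar symmetry E is perpendicular to the sheet and uniform; use a Gaussian pillbox with flat faces of area A on each side of the sheet.
Only the two end caps contribute flux: Φ = 2EA. With Q_enc = σA, Gauss's law gives E = |σ|/(2ε₀).
E = 2πk|σ| = 2π(8.99×10^9)(1.23×10^-6) = 6.95×10^4 N/C.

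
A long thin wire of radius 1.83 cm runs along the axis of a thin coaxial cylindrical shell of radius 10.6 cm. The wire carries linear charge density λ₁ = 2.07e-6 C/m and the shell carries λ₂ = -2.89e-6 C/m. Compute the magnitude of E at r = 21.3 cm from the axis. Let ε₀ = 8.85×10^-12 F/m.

Coaxial Gaussian cylinder, radius r = 21.3 cm, length L (r > 10.6 cm, enclosing both).
λ_enc = λ₁ + λ₂ = (2.07×10^-6) + (-2.89×10^-6) = -8.20×10^-7 C/m.
By Gauss's law (flux through the curved wall only), E·2πrL = λ_enc L/ε₀.
E = |λ_enc|/(2πε₀r) = (8.20e-7)/(2π·8.85×10^-12·0.213) = 6.92×10^4 N/C.

E ≈ 6.92×10^4 N/C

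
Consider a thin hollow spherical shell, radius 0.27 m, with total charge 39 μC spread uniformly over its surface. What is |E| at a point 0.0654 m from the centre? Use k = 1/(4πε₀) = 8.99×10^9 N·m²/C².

E = 0 (no enclosed charge)

By spherical symmetry E is radial; choose a Gaussian sphere of radius r = 0.0654 m (inside the shell, r < 0.27 m).
All the charge is outside the Gaussian surface: Q_enc = 0, hence E = 0 everywhere inside the shell.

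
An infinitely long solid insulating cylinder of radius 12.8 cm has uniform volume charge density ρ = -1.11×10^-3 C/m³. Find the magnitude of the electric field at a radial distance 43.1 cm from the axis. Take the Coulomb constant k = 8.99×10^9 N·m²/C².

Choose a coaxial cylinder of radius r = 43.1 cm (arbitrary length L) as the Gaussian surface (r > 12.8 cm, full cross-section enclosed).
λ_enc = ρ·πR² = (-1.11×10^-3)π(0.128)² = -5.713×10^-5 C/m.
Applying ∮E·dA = Q_enc/ε₀ with the end caps contributing no flux:
E = 2k|λ_enc|/r = 2(8.99×10^9)(5.713×10^-5)/(0.431) = 2.38e6 N/C.

E ≈ 2.38e6 V/m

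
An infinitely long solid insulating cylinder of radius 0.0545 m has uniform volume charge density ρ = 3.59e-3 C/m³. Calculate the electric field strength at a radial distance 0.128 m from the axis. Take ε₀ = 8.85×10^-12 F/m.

Coaxial Gaussian cylinder, radius r = 0.128 m, length L (r > 0.0545 m, full cross-section enclosed).
λ_enc = ρ·πR² = (3.59×10^-3)π(0.0545)² = 3.35×10^-5 C/m.
Gauss's law: E·2πrL = λ_enc L/ε₀.
E = |λ_enc|/(2πε₀r) = (3.35×10^-5)/(2π·8.85×10^-12·0.128) = 4.71×10^6 N/C.

E ≈ 4.71×10^6 V/m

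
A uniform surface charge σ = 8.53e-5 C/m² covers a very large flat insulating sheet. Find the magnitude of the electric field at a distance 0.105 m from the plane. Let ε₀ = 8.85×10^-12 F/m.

E ≈ 4.82e6 N/C

The symmetry is planar: E is normal to the sheet and the same magnitude on both sides. Take a pillbox straddling the sheet with end-cap area A.
Only the two end caps contribute flux: Φ = 2EA. With Q_enc = σA, Gauss's law gives E = |σ|/(2ε₀).
E = |σ|/(2ε₀) = (8.53×10^-5)/(2·8.85×10^-12) = 4.82×10^6 N/C.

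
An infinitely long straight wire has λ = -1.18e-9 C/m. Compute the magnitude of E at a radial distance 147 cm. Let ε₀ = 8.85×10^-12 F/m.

E ≈ 14.4 V/m

Coaxial Gaussian cylinder, radius r = 147 cm, length L.
Q_enc = λL, so λ_enc = -1.18×10^-9 C/m.
Applying ∮E·dA = Q_enc/ε₀ with the end caps contributing no flux:
E = |λ_enc|/(2πε₀r) = (1.18×10^-9)/(2π·8.85×10^-12·1.47) = 14.4 N/C.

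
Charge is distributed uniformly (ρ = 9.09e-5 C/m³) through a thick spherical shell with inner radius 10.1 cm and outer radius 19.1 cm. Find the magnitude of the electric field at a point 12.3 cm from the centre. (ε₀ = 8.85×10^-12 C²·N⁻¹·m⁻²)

|E| ≈ 1.88×10^5 N/C

Symmetry ⇒ E = E(r) r̂. Gaussian sphere of radius r = 12.3 cm (within the shell material, 10.1 cm < r < 19.1 cm).
Enclosed charge is the volume from a to r: Q_enc = (4π/3)ρ(r³ − a³) = 3.162e-7 C.
Gauss's law: E·4πr² = Q_enc/ε₀.
E = |Q_enc|/(4πε₀r²) = (3.162×10^-7)/(4π·8.85×10^-12·(0.123)²) = 1.88×10^5 N/C.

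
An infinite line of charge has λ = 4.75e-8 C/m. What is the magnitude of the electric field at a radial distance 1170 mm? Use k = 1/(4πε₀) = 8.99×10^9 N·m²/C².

|E| ≈ 730 N/C

Choose a coaxial cylinder of radius r = 1170 mm (arbitrary length L) as the Gaussian surface.
Q_enc = λL, so λ_enc = 4.75×10^-8 C/m.
Applying ∮E·dA = Q_enc/ε₀ with the end caps contributing no flux:
E = 2k|λ_enc|/r = 2(8.99×10^9)(4.75e-8)/(1.17) = 730 N/C.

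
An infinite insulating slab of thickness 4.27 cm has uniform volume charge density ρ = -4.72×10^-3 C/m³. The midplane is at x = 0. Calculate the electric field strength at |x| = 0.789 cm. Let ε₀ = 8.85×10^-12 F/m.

By symmetry E is perpendicular to the slab. A Gaussian pillbox from −0.789 cm to +0.789 cm (face area A) lies entirely within the slab.
Q_enc = ρ·(2x)·A and flux = 2EA, so 2EA = 2ρxA/ε₀ ⇒ E = |ρ|x/ε₀.
E = (4.72×10^-3)(0.00789)/(8.85×10^-12) = 4.21e6 N/C.

E ≈ 4.21×10^6 N/C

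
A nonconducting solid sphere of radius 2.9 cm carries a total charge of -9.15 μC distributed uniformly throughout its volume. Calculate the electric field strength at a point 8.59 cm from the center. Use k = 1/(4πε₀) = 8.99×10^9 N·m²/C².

|E| ≈ 1.11e7 N/C

By spherical symmetry E is radial; choose a Gaussian sphere of radius r = 8.59 cm (r > R, so the entire charge is enclosed).
Q_enc = -9.15 μC = -9.15×10^-6 C.
By Gauss's law, ∮E·dA = E·4πr² = Q_enc/ε₀.
E = k|Q_enc|/r² = (8.99×10^9)(9.15×10^-6)/(0.0859)² = 1.11×10^7 N/C.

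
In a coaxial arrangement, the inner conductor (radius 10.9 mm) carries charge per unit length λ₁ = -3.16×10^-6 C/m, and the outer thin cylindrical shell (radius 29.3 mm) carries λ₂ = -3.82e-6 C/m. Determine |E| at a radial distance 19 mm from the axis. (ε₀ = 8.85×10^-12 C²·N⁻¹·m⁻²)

By cylindrical symmetry E is radial; use a coaxial Gaussian cylinder of radius 19 mm and length L (between the conductors, 10.9 mm < r < 29.3 mm).
The shell at 29.3 mm lies outside the Gaussian surface, so λ_enc = λ₁ = -3.16e-6 C/m.
Gauss's law: E·2πrL = λ_enc L/ε₀.
E = |λ_enc|/(2πε₀r) = (3.16×10^-6)/(2π·8.85×10^-12·0.019) = 2.99e6 N/C.

|E| = 2.99×10^6 V/m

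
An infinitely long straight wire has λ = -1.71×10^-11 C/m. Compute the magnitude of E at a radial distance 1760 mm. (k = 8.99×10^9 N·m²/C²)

|E| ≈ 0.175 N/C

By cylindrical symmetry E is radial; use a coaxial Gaussian cylinder of radius 1760 mm and length L.
Q_enc = λL, so λ_enc = -1.71×10^-11 C/m.
Since E is radial and uniform over the curved surface, Φ = E·2πrL = Q_enc/ε₀ = λ_enc L/ε₀.
E = 2k|λ_enc|/r = 2(8.99×10^9)(1.71×10^-11)/(1.76) = 0.175 N/C.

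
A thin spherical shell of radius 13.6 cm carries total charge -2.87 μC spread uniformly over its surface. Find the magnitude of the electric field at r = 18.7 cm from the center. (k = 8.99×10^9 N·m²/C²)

Symmetry ⇒ E = E(r) r̂. Gaussian sphere of radius r = 18.7 cm (r > 13.6 cm).
The entire shell is enclosed: Q_enc = -2.87×10^-6 C.
Since E is radial and uniform over the Gaussian sphere, Φ = E·4πr² = Q_enc/ε₀.
E = k|Q_enc|/r² = (8.99×10^9)(2.87×10^-6)/(0.187)² = 7.38×10^5 N/C.

E = 7.38×10^5 N/C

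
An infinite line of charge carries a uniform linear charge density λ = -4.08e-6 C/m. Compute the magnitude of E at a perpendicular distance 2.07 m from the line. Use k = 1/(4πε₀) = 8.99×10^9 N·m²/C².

Choose a coaxial cylinder of radius r = 2.07 m (arbitrary length L) as the Gaussian surface.
Q_enc = λL, so λ_enc = -4.08×10^-6 C/m.
Applying ∮E·dA = Q_enc/ε₀ with the end caps contributing no flux:
E = 2k|λ_enc|/r = 2(8.99×10^9)(4.08×10^-6)/(2.07) = 3.54e4 N/C.

3.54e4 N/C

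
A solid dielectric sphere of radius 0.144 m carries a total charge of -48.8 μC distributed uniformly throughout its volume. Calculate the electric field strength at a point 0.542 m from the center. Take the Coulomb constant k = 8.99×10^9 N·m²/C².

Use a concentric Gaussian sphere at r = 0.542 m (r > R, so the entire charge is enclosed).
Q_enc = -48.8 μC = -4.88e-5 C.
Since E is radial and uniform over the Gaussian sphere, Φ = E·4πr² = Q_enc/ε₀.
E = k|Q_enc|/r² = (8.99×10^9)(4.88×10^-5)/(0.542)² = 1.49e6 N/C.

1.49e6 N/C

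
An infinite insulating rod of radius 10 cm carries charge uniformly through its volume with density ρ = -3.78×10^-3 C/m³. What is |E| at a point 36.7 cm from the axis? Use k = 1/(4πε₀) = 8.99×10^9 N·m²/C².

By cylindrical symmetry E is radial; use a coaxial Gaussian cylinder of radius 36.7 cm and length L (r > 10 cm, full cross-section enclosed).
λ_enc = ρ·πR² = (-3.78×10^-3)π(0.1)² = -1.188×10^-4 C/m.
Applying ∮E·dA = Q_enc/ε₀ with the end caps contributing no flux:
E = 2k|λ_enc|/r = 2(8.99×10^9)(1.188×10^-4)/(0.367) = 5.82×10^6 N/C.

|E| ≈ 5.82×10^6 V/m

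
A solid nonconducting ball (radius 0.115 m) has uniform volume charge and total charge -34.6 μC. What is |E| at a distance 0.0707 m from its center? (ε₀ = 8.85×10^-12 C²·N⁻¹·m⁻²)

E = 1.45e7 N/C

By spherical symmetry E is radial; choose a Gaussian sphere of radius r = 0.0707 m (r < R).
For a uniform sphere the enclosed fraction is (r/R)³, so Q_enc = (-34.6 μC)(0.0707/0.115)³ = -8.04e-6 C.
Since E is radial and uniform over the Gaussian sphere, Φ = E·4πr² = Q_enc/ε₀.
E = |Q_enc|/(4πε₀r²) = (8.04e-6)/(4π·8.85×10^-12·(0.0707)²) = 1.45×10^7 N/C.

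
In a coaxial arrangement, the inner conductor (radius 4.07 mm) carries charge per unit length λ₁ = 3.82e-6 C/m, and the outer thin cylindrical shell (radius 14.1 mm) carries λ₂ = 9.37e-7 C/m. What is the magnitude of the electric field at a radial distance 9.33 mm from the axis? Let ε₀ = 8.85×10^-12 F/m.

Take a coaxial cylindrical Gaussian surface of radius r = 9.33 mm and length L (between the conductors, 4.07 mm < r < 14.1 mm).
Only the inner wire is enclosed; the outer shell contributes nothing inside itself. λ_enc = λ₁ = 3.82×10^-6 C/m.
By Gauss's law (flux through the curved wall only), E·2πrL = λ_enc L/ε₀.
E = |λ_enc|/(2πε₀r) = (3.82e-6)/(2π·8.85×10^-12·0.00933) = 7.36×10^6 N/C.

|E| = 7.36e6 N/C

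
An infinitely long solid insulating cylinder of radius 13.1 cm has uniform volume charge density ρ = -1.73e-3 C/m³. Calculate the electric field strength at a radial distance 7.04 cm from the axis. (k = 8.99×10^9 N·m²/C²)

By cylindrical symmetry E is radial; use a coaxial Gaussian cylinder of radius 7.04 cm and length L (r < R).
Enclosed charge per unit length: λ_enc = ρ·πr² = (-1.73×10^-3)π(0.0704)² = -2.694×10^-5 C/m.
By Gauss's law (flux through the curved wall only), E·2πrL = λ_enc L/ε₀.
E = 2k|λ_enc|/r = 2(8.99×10^9)(2.694×10^-5)/(0.0704) = 6.88×10^6 N/C.

6.88e6 V/m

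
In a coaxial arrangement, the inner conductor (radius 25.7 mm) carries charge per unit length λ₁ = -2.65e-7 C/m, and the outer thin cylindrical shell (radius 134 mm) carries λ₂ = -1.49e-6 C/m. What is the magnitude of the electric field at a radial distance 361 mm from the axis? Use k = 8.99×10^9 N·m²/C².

|E| ≈ 8.74×10^4 N/C

Take a coaxial cylindrical Gaussian surface of radius r = 361 mm and length L (r > 134 mm, enclosing both).
λ_enc = λ₁ + λ₂ = (-2.65×10^-7) + (-1.49×10^-6) = -1.755×10^-6 C/m.
Since E is radial and uniform over the curved surface, Φ = E·2πrL = Q_enc/ε₀ = λ_enc L/ε₀.
E = 2k|λ_enc|/r = 2(8.99×10^9)(1.755×10^-6)/(0.361) = 8.74e4 N/C.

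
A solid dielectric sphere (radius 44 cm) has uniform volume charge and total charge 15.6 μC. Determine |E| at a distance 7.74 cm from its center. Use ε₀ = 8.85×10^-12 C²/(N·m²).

By spherical symmetry E is radial; choose a Gaussian sphere of radius r = 7.74 cm (r < R).
For a uniform sphere the enclosed fraction is (r/R)³, so Q_enc = (15.6 μC)(0.0774/0.44)³ = 8.492×10^-8 C.
By Gauss's law, ∮E·dA = E·4πr² = Q_enc/ε₀.
E = |Q_enc|/(4πε₀r²) = (8.492e-8)/(4π·8.85×10^-12·(0.0774)²) = 1.27×10^5 N/C.

E = 1.27×10^5 N/C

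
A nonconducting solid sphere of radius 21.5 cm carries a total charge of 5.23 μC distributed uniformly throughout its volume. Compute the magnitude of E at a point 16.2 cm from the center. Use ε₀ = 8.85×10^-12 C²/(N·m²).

E = 7.67×10^5 N/C

Take a concentric spherical Gaussian surface of radius r = 16.2 cm (r < R).
For a uniform sphere the enclosed fraction is (r/R)³, so Q_enc = (5.23 μC)(0.162/0.215)³ = 2.237×10^-6 C.
Applying ∮E·dA = Q_enc/ε₀ with Φ = E(4πr²):
E = |Q_enc|/(4πε₀r²) = (2.237×10^-6)/(4π·8.85×10^-12·(0.162)²) = 7.67×10^5 N/C.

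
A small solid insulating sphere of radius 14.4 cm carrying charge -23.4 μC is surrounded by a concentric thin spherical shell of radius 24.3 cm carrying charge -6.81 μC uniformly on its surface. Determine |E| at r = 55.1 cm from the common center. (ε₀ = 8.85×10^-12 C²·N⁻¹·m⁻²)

Take a concentric spherical Gaussian surface of radius r = 55.1 cm (r > 24.3 cm, enclosing both).
Q_enc = (-23.4 μC) + (-6.81 μC) = -3.021×10^-5 C.
Gauss's law: E·4πr² = Q_enc/ε₀.
E = |Q_enc|/(4πε₀r²) = (3.021×10^-5)/(4π·8.85×10^-12·(0.551)²) = 8.95×10^5 N/C.

|E| = 8.95e5 N/C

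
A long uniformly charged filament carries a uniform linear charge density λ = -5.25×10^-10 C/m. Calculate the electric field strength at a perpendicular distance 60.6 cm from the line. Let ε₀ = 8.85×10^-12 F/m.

Coaxial Gaussian cylinder, radius r = 60.6 cm, length L.
Q_enc = λL, so λ_enc = -5.25×10^-10 C/m.
Since E is radial and uniform over the curved surface, Φ = E·2πrL = Q_enc/ε₀ = λ_enc L/ε₀.
E = |λ_enc|/(2πε₀r) = (5.25e-10)/(2π·8.85×10^-12·0.606) = 15.6 N/C.

E ≈ 15.6 N/C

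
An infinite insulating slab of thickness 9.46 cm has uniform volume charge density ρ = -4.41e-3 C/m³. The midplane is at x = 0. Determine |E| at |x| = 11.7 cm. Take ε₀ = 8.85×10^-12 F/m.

2.36×10^7 N/C

The point |x| = 11.7 cm lies outside the slab (half-thickness 0.0473 m). A symmetric pillbox spanning the full slab encloses Q_enc = ρ·d·A.
Flux = 2EA ⇒ E = |ρ|d/(2ε₀), independent of distance outside.
E = (4.41e-3)(0.0946)/(2·8.85×10^-12) = 2.36×10^7 N/C.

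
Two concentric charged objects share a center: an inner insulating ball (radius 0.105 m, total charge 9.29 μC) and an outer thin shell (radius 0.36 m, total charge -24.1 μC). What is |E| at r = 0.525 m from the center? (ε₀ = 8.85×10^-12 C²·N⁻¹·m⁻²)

Take a concentric spherical Gaussian surface of radius r = 0.525 m (r > 0.36 m, enclosing both).
Q_enc = (9.29 μC) + (-24.1 μC) = -1.481×10^-5 C.
Gauss's law: E·4πr² = Q_enc/ε₀.
E = |Q_enc|/(4πε₀r²) = (1.481e-5)/(4π·8.85×10^-12·(0.525)²) = 4.83×10^5 N/C.

|E| ≈ 4.83e5 N/C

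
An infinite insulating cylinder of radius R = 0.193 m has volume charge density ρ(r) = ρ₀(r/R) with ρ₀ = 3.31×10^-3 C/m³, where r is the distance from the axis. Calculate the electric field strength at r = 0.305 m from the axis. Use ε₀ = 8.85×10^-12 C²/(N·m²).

Take a coaxial cylindrical Gaussian surface of radius r = 0.305 m and length L (r > R, full charge per length enclosed).
λ_enc = 2π ∫₀^R ρ₀(r'/R)^1 r' dr' = 2πρ₀R²/3 = 2.582×10^-4 C/m.
Since E is radial and uniform over the curved surface, Φ = E·2πrL = Q_enc/ε₀ = λ_enc L/ε₀.
E = |λ_enc|/(2πε₀r) = (2.582e-4)/(2π·8.85×10^-12·0.305) = 1.52e7 N/C.

|E| = 1.52×10^7 N/C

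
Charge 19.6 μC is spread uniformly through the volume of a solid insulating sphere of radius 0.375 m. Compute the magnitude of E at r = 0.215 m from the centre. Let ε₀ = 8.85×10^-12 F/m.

7.19×10^5 N/C

By spherical symmetry E is radial; choose a Gaussian sphere of radius r = 0.215 m (r < R).
Only the charge within r is enclosed: Q_enc = Q·(r/R)³ = (19.6 μC)·(0.215 m/0.375 m)³ = 3.694×10^-6 C.
Gauss's law: E·4πr² = Q_enc/ε₀.
E = |Q_enc|/(4πε₀r²) = (3.694e-6)/(4π·8.85×10^-12·(0.215)²) = 7.19×10^5 N/C.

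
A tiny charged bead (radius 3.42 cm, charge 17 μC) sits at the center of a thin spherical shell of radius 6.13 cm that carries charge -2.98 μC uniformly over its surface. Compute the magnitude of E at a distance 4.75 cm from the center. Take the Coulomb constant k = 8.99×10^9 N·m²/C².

E ≈ 6.77×10^7 N/C

By spherical symmetry E is radial; choose a Gaussian sphere of radius r = 4.75 cm (between the bodies, 3.42 cm < r < 6.13 cm).
Only the inner charge is enclosed; the outer shell contributes nothing inside itself. Q_enc = 17 μC = 1.70×10^-5 C.
Applying ∮E·dA = Q_enc/ε₀ with Φ = E(4πr²):
E = k|Q_enc|/r² = (8.99×10^9)(1.70×10^-5)/(0.0475)² = 6.77×10^7 N/C.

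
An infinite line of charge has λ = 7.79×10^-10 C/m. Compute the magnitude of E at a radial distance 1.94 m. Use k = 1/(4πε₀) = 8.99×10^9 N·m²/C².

E = 7.22 N/C

Choose a coaxial cylinder of radius r = 1.94 m (arbitrary length L) as the Gaussian surface.
Q_enc = λL, so λ_enc = 7.79e-10 C/m.
Gauss's law: E·2πrL = λ_enc L/ε₀.
E = 2k|λ_enc|/r = 2(8.99×10^9)(7.79×10^-10)/(1.94) = 7.22 N/C.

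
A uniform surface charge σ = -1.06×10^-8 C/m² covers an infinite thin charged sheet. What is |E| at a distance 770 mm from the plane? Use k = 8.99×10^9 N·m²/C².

Choose a cylindrical pillbox piercing the sheet, end faces (area A) parallel to it.
Flux Φ = 2EA and Q_enc = σA, so 2EA = σA/ε₀ ⇒ E = |σ|/(2ε₀), independent of distance.
E = 2πk|σ| = 2π(8.99×10^9)(1.06e-8) = 599 N/C.

E = 599 V/m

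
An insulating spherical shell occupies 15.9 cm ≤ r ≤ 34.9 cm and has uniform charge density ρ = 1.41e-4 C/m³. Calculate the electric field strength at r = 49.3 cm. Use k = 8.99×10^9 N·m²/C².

Take a concentric spherical Gaussian surface of radius r = 49.3 cm (r > 34.9 cm, enclosing the whole shell).
Q_enc = ρ·(4π/3)(b³ − a³) = (1.41e-4)·(4π/3)·((0.349)³ − (0.159)³) = 2.273×10^-5 C.
Applying ∮E·dA = Q_enc/ε₀ with Φ = E(4πr²):
E = k|Q_enc|/r² = (8.99×10^9)(2.273×10^-5)/(0.493)² = 8.41×10^5 N/C.

E ≈ 8.41×10^5 N/C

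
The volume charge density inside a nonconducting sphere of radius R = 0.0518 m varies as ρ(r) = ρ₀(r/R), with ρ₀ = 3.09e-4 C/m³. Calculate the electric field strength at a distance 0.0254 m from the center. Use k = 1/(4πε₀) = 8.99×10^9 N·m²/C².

|E| ≈ 1.09×10^5 N/C

By spherical symmetry E is radial; choose a Gaussian sphere of radius r = 0.0254 m (r < R).
Q_enc = ∫₀^r ρ(r')·4πr'² dr' = (4πρ₀/R) ∫₀^r r'^3 dr' = 4πρ₀ r^4/(4·R) = 7.80×10^-9 C.
Since E is radial and uniform over the Gaussian sphere, Φ = E·4πr² = Q_enc/ε₀.
E = k|Q_enc|/r² = (8.99×10^9)(7.80×10^-9)/(0.0254)² = 1.09×10^5 N/C.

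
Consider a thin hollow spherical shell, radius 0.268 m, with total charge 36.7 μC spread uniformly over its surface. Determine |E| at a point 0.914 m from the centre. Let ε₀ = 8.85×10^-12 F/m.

|E| ≈ 3.95e5 N/C

Symmetry ⇒ E = E(r) r̂. Gaussian sphere of radius r = 0.914 m (r > 0.268 m).
The entire shell is enclosed: Q_enc = 3.67e-5 C.
Applying ∮E·dA = Q_enc/ε₀ with Φ = E(4πr²):
E = |Q_enc|/(4πε₀r²) = (3.67×10^-5)/(4π·8.85×10^-12·(0.914)²) = 3.95×10^5 N/C.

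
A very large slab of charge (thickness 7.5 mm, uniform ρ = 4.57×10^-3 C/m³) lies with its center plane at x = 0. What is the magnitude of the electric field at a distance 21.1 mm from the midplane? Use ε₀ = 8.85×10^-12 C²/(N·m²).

The point |x| = 21.1 mm lies outside the slab (half-thickness 0.00375 m). A symmetric pillbox spanning the full slab encloses Q_enc = ρ·d·A.
Flux = 2EA ⇒ E = |ρ|d/(2ε₀), independent of distance outside.
E = (4.57×10^-3)(0.0075)/(2·8.85×10^-12) = 1.94e6 N/C.

|E| = 1.94e6 V/m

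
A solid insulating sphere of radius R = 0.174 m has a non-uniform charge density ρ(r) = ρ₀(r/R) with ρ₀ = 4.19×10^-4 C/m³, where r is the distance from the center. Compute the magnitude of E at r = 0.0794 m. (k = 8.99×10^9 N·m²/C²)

Take a concentric spherical Gaussian surface of radius r = 0.0794 m (r < R).
Q_enc = ∫₀^r ρ(r')·4πr'² dr' = (4πρ₀/R) ∫₀^r r'^3 dr' = 4πρ₀ r^4/(4·R) = 3.007×10^-7 C.
Applying ∮E·dA = Q_enc/ε₀ with Φ = E(4πr²):
E = k|Q_enc|/r² = (8.99×10^9)(3.007×10^-7)/(0.0794)² = 4.29e5 N/C.

|E| = 4.29e5 V/m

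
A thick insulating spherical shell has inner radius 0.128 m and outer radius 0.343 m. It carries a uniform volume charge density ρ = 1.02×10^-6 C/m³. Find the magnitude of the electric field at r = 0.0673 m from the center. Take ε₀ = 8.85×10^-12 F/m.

Take a concentric spherical Gaussian surface of radius r = 0.0673 m (r < 0.128 m, inside the empty cavity).
No charge is enclosed, so by Gauss's law E·4πr² = 0 ⇒ E = 0.

|E| = 0 N/C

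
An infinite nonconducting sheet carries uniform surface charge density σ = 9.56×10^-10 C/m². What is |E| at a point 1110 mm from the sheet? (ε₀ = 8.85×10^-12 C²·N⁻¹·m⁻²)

|E| ≈ 54 N/C

The symmetry is planar: E is normal to the sheet and the same magnitude on both sides. Take a pillbox straddling the sheet with end-cap area A.
Flux Φ = 2EA and Q_enc = σA, so 2EA = σA/ε₀ ⇒ E = |σ|/(2ε₀), independent of distance.
E = |σ|/(2ε₀) = (9.56e-10)/(2·8.85×10^-12) = 54 N/C.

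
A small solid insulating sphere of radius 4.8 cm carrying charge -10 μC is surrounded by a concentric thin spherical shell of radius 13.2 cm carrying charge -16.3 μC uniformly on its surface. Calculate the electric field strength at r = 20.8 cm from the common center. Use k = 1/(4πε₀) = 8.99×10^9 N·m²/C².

|E| ≈ 5.46e6 N/C

Symmetry ⇒ E = E(r) r̂. Gaussian sphere of radius r = 20.8 cm (r > 13.2 cm, enclosing both).
Q_enc = (-10 μC) + (-16.3 μC) = -2.63e-5 C.
By Gauss's law, ∮E·dA = E·4πr² = Q_enc/ε₀.
E = k|Q_enc|/r² = (8.99×10^9)(2.63×10^-5)/(0.208)² = 5.46×10^6 N/C.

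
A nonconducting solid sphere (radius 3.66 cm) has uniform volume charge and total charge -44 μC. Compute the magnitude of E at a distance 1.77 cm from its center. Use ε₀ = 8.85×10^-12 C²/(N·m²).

|E| ≈ 1.43×10^8 N/C

Symmetry ⇒ E = E(r) r̂. Gaussian sphere of radius r = 1.77 cm (r < R).
For a uniform sphere the enclosed fraction is (r/R)³, so Q_enc = (-44 μC)(0.0177/0.0366)³ = -4.977×10^-6 C.
Since E is radial and uniform over the Gaussian sphere, Φ = E·4πr² = Q_enc/ε₀.
E = |Q_enc|/(4πε₀r²) = (4.977×10^-6)/(4π·8.85×10^-12·(0.0177)²) = 1.43×10^8 N/C.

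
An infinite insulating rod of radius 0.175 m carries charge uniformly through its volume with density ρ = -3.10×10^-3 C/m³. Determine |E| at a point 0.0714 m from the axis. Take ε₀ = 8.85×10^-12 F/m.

Coaxial Gaussian cylinder, radius r = 0.0714 m, length L (r < R).
Enclosed charge per unit length: λ_enc = ρ·πr² = (-3.10e-3)π(0.0714)² = -4.965×10^-5 C/m.
Applying ∮E·dA = Q_enc/ε₀ with the end caps contributing no flux:
E = |λ_enc|/(2πε₀r) = (4.965e-5)/(2π·8.85×10^-12·0.0714) = 1.25×10^7 N/C.

|E| = 1.25×10^7 N/C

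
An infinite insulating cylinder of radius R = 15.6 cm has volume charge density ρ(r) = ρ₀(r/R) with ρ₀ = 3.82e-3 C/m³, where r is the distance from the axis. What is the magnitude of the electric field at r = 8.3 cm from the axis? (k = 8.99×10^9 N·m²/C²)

Choose a coaxial cylinder of radius r = 8.3 cm (arbitrary length L) as the Gaussian surface (r < R).
λ_enc = ∫₀^r ρ(r')·2πr' dr' = (2πρ₀/R)·r^3/3 = 2.932×10^-5 C/m.
Gauss's law: E·2πrL = λ_enc L/ε₀.
E = 2k|λ_enc|/r = 2(8.99×10^9)(2.932e-5)/(0.083) = 6.35×10^6 N/C.

6.35×10^6 V/m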